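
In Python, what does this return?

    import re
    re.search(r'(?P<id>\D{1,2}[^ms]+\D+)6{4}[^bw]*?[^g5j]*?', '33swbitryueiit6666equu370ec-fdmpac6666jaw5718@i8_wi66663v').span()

This matches 1 to 2 of a non-digit, then one or more of any character except [ms], then one or more of a non-digit (captured as 'id'); then exactly 4 of a literal '6', then zero or more of any character except [bw] (lazy), then zero or more of any character except [g5j] (lazy).
Unlike `match`, `search` isn't anchored — it looks for the pattern anywhere in the string.
The match spans [2:38] → 'swbitryueiit6666equu370ec-fdmpac6666'.
Captured: group 1 = 'swbitryueiit6666equu370ec-fdmpac'.

(2, 38)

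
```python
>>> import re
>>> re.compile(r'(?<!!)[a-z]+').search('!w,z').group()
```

'z'

The negative lookaround is zero-width — it rules out positions where the adjacent text would match, without consuming anything.
`re.search` tries every starting position until one works.
The match spans [3:4] → 'z'.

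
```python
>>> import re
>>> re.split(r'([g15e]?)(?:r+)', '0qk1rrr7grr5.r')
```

['0qk', '1', '7', 'g', '5.', '', '']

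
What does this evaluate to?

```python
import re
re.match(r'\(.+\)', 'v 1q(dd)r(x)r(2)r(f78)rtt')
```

With `match`, the pattern is implicitly anchored at the beginning.
Here position 0 doesn't satisfy it, so the call returns None.

None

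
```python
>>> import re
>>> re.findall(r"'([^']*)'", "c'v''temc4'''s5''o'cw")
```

Scanning left to right: at [1:4] match "'v'", group 1 = 'v'; at [4:11] match "'temc4'", group 1 = 'temc4'; at [11:13] match "''", group 1 = ''; at [15:17] match "''", group 1 = ''.
With a single group, `findall` returns only what that group captured — 4 items.

['v', 'temc4', '', '']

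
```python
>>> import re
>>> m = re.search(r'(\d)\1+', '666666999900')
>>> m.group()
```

A backreference is literal: `\1` must see the identical characters the first group matched.
The match spans [0:6] → '666666'.

'666666'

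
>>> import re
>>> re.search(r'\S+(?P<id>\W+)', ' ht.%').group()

This matches one or more of a non-whitespace character; then one or more of a non-word character (captured as 'id').
`re.search` tries every starting position until one works.
The match spans [1:5] → 'ht.%'.
Captured: group 1 = '%'.

'ht.%'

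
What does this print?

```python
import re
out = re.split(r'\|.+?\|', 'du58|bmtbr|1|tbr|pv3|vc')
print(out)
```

['du58', '1', 'pv3|vc']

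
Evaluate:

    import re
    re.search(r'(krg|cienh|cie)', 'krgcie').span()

`search` walks the string left to right and returns the first match it finds.
The match spans [0:3] → 'krg'.
Captured: group 1 = 'krg'.

(0, 3)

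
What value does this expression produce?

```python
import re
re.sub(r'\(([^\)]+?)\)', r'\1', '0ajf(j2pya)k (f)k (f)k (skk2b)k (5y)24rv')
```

'0ajfj2pyak fk fk skk2bk 5y24rv'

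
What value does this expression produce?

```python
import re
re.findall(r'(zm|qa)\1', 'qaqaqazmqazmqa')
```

`\1` is not a pattern — it's the concrete string captured by group 1, re-applied verbatim.
Scanning left to right: at [0:4] match 'qaqa', group 1 = 'qa'.
`findall` collects group 1 from the one match (1 total).

['qa']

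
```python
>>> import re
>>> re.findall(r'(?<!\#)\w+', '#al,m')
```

['l', 'm']

The negative lookahead/lookbehind blocks any match where the forbidden context is present.
Matches: at [2:3] → 'l'; at [4:5] → 'm'.
Since nothing is captured, `findall` lists the 2 matched substrings directly.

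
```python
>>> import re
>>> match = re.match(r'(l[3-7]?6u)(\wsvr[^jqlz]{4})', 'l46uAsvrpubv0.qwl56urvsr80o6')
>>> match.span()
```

The pattern matches the literal 'l', then optionally a character in [3-7], then the literal '6u' (captured); then a word character, then the literal 'svr', then exactly 4 of any character except [jqlz] (captured).
With `match`, the pattern is implicitly anchored at the beginning.
The match spans [0:12] → 'l46uAsvrpubv'.
Captured: group 1 = 'l46u', group 2 = 'Asvrpubv'.

(0, 12)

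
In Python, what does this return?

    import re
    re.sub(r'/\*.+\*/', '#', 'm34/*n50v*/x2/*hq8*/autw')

Matches: at [3:20] → '/*n50v*/x2/*hq8*/'.
Every occurrence is swapped for '#'.

'm34#autw'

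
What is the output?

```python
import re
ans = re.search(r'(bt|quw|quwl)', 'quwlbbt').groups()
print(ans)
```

Alternation isn't longest-match — the leftmost alternative that fits at this position is chosen.
`re.search` scans for the first position where the pattern succeeds.
The match spans [0:3] → 'quw'.
Captured: group 1 = 'quw'.

('quw',)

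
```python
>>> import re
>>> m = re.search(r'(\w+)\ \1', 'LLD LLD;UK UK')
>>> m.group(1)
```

'LLD'

The backreference `\1` re-matches whatever the first group consumed, character for character.
`re.search` scans for the first position where the pattern succeeds.
The match spans [0:7] → 'LLD LLD'.
Captured: group 1 = 'LLD'.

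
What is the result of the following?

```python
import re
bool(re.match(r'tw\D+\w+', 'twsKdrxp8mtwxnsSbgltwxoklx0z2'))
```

True

`match` is anchored at position 0; if the pattern doesn't fit there, it returns None.
The match spans [0:29] → 'twsKdrxp8mtwxnsSbgltwxoklx0z2'.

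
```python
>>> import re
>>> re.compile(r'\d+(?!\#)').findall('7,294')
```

['7', '294']

The negative lookaround is zero-width — it rules out positions where the adjacent text would match, without consuming anything.
`findall` yields the raw match text (2 of them) because the pattern has no groups.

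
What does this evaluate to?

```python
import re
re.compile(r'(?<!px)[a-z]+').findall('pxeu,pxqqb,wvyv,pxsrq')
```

['pxeu', 'pxqqb', 'wvyv', 'pxsrq']

A negative assertion filters positions out without eating any characters.
Walking the string: at [0:4] → 'pxeu'; at [5:10] → 'pxqqb'; at [11:15] → 'wvyv'; at [16:21] → 'pxsrq'.
With no groups in the pattern, `findall` gives back each whole match — 4 here.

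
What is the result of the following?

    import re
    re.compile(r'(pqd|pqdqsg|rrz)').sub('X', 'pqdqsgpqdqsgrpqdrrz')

'XqsgXqsgrXX'

Branches in `(...|...)` are attempted left-to-right; the first branch that allows the whole pattern to succeed is taken.
Matches: at [0:3] → 'pqd'; at [6:9] → 'pqd'; at [13:16] → 'pqd'; at [16:19] → 'rrz'.
Each match is replaced by 'X'.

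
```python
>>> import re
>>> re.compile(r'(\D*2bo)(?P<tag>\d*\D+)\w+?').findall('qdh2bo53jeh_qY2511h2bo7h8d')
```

[('qdh2bo', '53jeh_qY'), ('h2bo', '7h')]

The pattern matches zero or more of a non-digit, then the literal '2bo' (captured); then zero or more of a digit, then one or more of a non-digit (captured as 'tag'); then one or more of a word character (lazy).
The `?` after the quantifier makes it lazy — it takes as little as possible before letting the rest of the pattern try.
Scanning left to right: at [0:15] match 'qdh2bo53jeh_qY2', groups = ('qdh2bo', '53jeh_qY'); at [18:25] match 'h2bo7h8', groups = ('h2bo', '7h').
2 groups means each result is a tuple of 2 captured strings — 2 here.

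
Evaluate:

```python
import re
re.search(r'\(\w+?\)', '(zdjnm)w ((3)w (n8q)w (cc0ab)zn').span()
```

(0, 7)

`re.search` scans for the first position where the pattern succeeds.
The match spans [0:7] → '(zdjnm)'.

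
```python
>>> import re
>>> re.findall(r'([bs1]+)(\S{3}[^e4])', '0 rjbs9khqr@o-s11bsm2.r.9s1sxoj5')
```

[('bs', '9khq'), ('s11bs', 'm2.r'), ('s1s', 'xoj5')]

The pattern matches one or more of one of [bs1] (captured); then exactly 3 of a non-whitespace character, then any character except [e4] (captured).
Walking the string: at [4:10] match 'bs9khq', groups = ('bs', '9khq'); at [14:23] match 's11bsm2.r', groups = ('s11bs', 'm2.r'); at [25:32] match 's1sxoj5', groups = ('s1s', 'xoj5').
2 groups means each result is a tuple of 2 captured strings — 3 here.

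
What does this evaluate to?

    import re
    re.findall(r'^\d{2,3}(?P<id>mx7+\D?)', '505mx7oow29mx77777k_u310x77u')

['mx7o']

This matches anchored at the start of the string; then 2 to 3 of a digit; then the literal 'mx', then one or more of a literal '7', then optionally a non-digit (captured as 'id').
Matches: at [0:7] match '505mx7o', group 1 = 'mx7o'.
`findall` collects group 1 from the one match (1 total).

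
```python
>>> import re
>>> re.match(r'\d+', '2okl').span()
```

`match` is anchored at position 0; if the pattern doesn't fit there, it returns None.
The match spans [0:1] → '2'.

(0, 1)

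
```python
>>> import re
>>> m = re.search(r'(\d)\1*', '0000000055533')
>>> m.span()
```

`\1` is not a pattern — it's the concrete string captured by group 1, re-applied verbatim.
`re.search` tries every starting position until one works.
The match spans [0:8] → '00000000'.
Captured: group 1 = '0'.

(0, 8)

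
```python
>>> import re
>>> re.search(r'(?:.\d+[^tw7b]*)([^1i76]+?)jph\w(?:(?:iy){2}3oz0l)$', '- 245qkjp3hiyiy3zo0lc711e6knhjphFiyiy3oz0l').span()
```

(20, 42)

The pattern matches any character, then one or more of a digit, then zero or more of any character except [tw7b] (non-capturing group); then one or more of any character except [1i76] (lazy) (captured); then the literal 'jph', then a word character; then the literal 'iy' repeated 2 times, then the literal '3o', then the literal 'z0l' (non-capturing group); then anchored at the end.
The match spans [20:42] → 'c711e6knhjphFiyiy3oz0l'.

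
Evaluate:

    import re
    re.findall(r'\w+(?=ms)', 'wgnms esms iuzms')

The positive lookaround only admits positions where the adjacent text matches; those characters stay outside the span.
With no groups in the pattern, `findall` gives back each whole match — 3 here.

['wgn', 'es', 'iuz']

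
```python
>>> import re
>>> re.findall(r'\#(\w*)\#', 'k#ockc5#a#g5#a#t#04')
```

['ockc5', 'g5', 't']

One capturing group, so `findall` returns just the captured substring from each match — 3 in all.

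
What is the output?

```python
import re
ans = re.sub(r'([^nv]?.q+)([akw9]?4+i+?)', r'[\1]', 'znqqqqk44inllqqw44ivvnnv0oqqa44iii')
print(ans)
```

[znqqqq]n[llqq]vvnnv[0oqq]ii

The pattern matches optionally any character except [nv], then any character, then one or more of a literal 'q' (captured); then optionally one of [akw9], then one or more of the literal '4', then one or more of a literal 'i' (lazy) (captured).
Each match is replaced using the text its own group 1 captured.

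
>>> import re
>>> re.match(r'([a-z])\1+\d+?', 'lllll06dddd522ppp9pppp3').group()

`\1` is not a pattern — it's the concrete string captured by group 1, re-applied verbatim.
`re.match` won't scan ahead — the pattern has to work from the very first character.
The match spans [0:6] → 'lllll0'.
Captured: group 1 = 'l'.

'lllll0'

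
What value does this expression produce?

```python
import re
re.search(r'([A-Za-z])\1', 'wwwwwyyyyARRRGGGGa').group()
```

A backreference is literal: `\1` must see the identical characters the first group matched.
`re.search` scans for the first position where the pattern succeeds.
The match spans [0:2] → 'ww'.
Captured: group 1 = 'w'.

'ww'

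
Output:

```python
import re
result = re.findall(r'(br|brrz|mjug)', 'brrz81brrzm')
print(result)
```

['br', 'br']

Alternation isn't longest-match — the leftmost alternative that fits at this position is chosen.
One capturing group, so `findall` returns just the captured substring from each match — 2 in all.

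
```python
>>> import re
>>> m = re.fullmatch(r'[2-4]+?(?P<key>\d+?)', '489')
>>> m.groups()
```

('89',)

This matches one or more of a character in [2-4] (lazy); then one or more of a digit (lazy) (captured as 'key').
For `fullmatch`, every character of the input must be accounted for by the pattern.
The match spans [0:3] → '489'.
Captured: group 1 = '89'.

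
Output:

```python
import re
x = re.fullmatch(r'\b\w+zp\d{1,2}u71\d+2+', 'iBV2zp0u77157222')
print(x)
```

None

This matches a word boundary (`\b`, zero-width); then one or more of a word character, then the literal 'zp', then 1 to 2 of a digit; then the literal 'u71', then one or more of a digit, then one or more of the literal '2'.
`re.fullmatch` requires the pattern to consume the entire string.
Here the string isn't matched end-to-end, so the call returns None.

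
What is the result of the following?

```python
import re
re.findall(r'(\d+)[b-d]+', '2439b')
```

The pattern matches one or more of a digit (captured); then one or more of a character in [b-d].
Scanning left to right: at [0:5] match '2439b', group 1 = '2439'.
Because there's exactly one group, `findall` drops the full match and keeps group 1 from the one hit.

['2439']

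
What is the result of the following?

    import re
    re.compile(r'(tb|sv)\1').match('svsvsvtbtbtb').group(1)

'sv'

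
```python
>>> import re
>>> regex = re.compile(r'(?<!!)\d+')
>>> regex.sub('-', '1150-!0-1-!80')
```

'--!0---!8-'

`(?!…)`/`(?<!…)` only lets a position through if the neighbouring text does NOT match; no characters are consumed.
Matches: at [0:4] → '1150'; at [8:9] → '1'; at [12:13] → '0'.
Every occurrence is swapped for '-'.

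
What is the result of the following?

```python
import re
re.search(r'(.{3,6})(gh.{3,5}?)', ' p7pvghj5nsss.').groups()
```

This matches 3 to 6 of any character (captured); then the literal 'gh', then 3 to 5 of any character (lazy) (captured).
`re.search` tries every starting position until one works.
The match spans [0:10] → ' p7pvghj5n'.
Captured: group 1 = ' p7pv', group 2 = 'ghj5n'.

(' p7pv', 'ghj5n')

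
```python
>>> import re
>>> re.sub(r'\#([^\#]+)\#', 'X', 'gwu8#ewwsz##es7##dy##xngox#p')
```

'gwu8XXXXp'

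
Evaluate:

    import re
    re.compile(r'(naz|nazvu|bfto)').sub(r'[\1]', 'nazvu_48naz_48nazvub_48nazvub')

`|` is ordered: at each position the engine commits to the first alternative that works.
Matches: at [0:3] → 'naz'; at [8:11] → 'naz'; at [14:17] → 'naz'; at [23:26] → 'naz'.
The replacement refers to a captured group, so each match is rewritten using its own captured text.

'[naz]vu_48[naz]_48[naz]vub_48[naz]vub'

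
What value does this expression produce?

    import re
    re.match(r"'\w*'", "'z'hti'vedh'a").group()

"'z'"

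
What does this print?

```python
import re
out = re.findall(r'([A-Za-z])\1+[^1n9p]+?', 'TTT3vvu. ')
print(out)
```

['T', 'v']

After group 1 captures some text, `\1` only succeeds where that same text appears again.
Matches: at [0:4] match 'TTT3', group 1 = 'T'; at [4:7] match 'vvu', group 1 = 'v'.
Because there's exactly one group, `findall` drops the full match and keeps group 1 from each hit.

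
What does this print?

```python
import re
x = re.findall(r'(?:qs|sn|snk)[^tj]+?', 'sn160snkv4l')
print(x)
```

['sn1', 'snk']

Alternation tries branches left to right and keeps the first one that lets the overall match succeed at that position.
Scanning left to right: at [0:3] → 'sn1'; at [5:8] → 'snk'.
`findall` yields the raw match text (2 of them) because the pattern has no groups.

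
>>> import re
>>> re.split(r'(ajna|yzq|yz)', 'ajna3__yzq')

['', 'ajna', '3__', 'yzq', '']

`|` is ordered: at each position the engine commits to the first alternative that works.
Matches to split on: at [0:4] → 'ajna'; at [7:10] → 'yzq'.
With a capturing group present, the delimiter's captured portion is kept in the result list.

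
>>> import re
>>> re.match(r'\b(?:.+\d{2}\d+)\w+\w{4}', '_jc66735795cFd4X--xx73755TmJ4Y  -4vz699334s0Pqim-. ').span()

The pattern matches a word boundary (`\b`, zero-width); then one or more of any character, then exactly 2 of a digit, then one or more of a digit (non-capturing group); then one or more of a word character; then exactly 4 of a word character.
`re.match` won't scan ahead — the pattern has to work from the very first character.
The match spans [0:48] → '_jc66735795cFd4X--xx73755TmJ4Y  -4vz699334s0Pqim'.

(0, 48)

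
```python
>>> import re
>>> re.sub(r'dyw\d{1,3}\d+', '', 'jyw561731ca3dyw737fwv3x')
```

'jyw561731ca3fwv3x'

This matches the literal 'dyw', then 1 to 3 of a digit; then one or more of a digit.
`sub` substitutes '' at each match site.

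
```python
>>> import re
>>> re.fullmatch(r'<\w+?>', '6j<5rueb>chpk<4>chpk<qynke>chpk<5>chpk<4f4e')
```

`re.fullmatch` requires the pattern to consume the entire string.
Here there's no way to consume every character, so the call returns None.

None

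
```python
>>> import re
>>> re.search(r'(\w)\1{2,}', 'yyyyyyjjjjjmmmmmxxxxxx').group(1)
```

`\1` is not a pattern — it's the concrete string captured by group 1, re-applied verbatim.
`search` walks the string left to right and returns the first match it finds.
The match spans [0:6] → 'yyyyyy'.
Captured: group 1 = 'y'.

'y'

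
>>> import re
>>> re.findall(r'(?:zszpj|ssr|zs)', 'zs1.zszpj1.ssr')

['zs', 'zszpj', 'ssr']

Alternation tries branches left to right and keeps the first one that lets the overall match succeed at that position.
Matches: at [0:2] → 'zs'; at [4:9] → 'zszpj'; at [11:14] → 'ssr'.
No capturing groups, so `findall` returns the 3 full match strings.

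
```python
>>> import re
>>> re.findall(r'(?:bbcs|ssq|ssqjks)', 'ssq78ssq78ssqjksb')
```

['ssq', 'ssq', 'ssq']

Alternation tries branches left to right and keeps the first one that lets the overall match succeed at that position.
`findall` yields the raw match text (3 of them) because the pattern has no groups.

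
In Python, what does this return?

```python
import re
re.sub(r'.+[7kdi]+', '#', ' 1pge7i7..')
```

'#..'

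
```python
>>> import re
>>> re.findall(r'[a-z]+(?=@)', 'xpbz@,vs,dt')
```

['xpbz']

Lookahead/lookbehind check context without consuming it, so the matched span excludes the asserted characters.
Scanning left to right: at [0:4] → 'xpbz'.
Since nothing is captured, `findall` lists the 1 matched substring directly.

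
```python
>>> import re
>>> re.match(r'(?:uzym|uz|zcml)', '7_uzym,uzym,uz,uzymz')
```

None

`re.match` won't scan ahead — the pattern has to work from the very first character.
Here position 0 doesn't satisfy it, so the call returns None.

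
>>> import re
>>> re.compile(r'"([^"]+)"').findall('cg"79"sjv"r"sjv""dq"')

Matches: at [2:6] match '"79"', group 1 = '79'; at [9:12] match '"r"', group 1 = 'r'; at [16:20] match '"dq"', group 1 = 'dq'.
`findall` collects group 1 from each match (3 total).

['79', 'r', 'dq']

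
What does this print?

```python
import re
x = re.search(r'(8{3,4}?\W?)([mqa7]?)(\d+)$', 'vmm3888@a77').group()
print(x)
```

888@a77

The pattern matches 3 to 4 of a literal '8' (lazy), then optionally a non-word character (captured); then optionally one of [mqa7] (captured); then one or more of a digit (captured); then anchored at the end.
The match spans [4:11] → '888@a77'.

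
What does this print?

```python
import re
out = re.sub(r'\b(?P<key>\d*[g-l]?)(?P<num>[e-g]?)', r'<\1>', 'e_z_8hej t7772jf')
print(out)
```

<>_z_8hej<> <>t7772jf<>

The replacement refers to a captured group, so each match is rewritten using its own captured text.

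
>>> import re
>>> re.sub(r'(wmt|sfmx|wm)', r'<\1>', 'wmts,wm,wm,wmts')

'<wmt>s,<wm>,<wm>,<wmt>s'

The regex engine tests alternatives in the order written; an earlier branch that matches wins even if a later one would match more.
Each match is replaced using the text its own group 1 captured.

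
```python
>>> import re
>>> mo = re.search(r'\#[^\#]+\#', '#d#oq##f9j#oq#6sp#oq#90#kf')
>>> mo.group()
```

The match spans [0:3] → '#d#'.

'#d#'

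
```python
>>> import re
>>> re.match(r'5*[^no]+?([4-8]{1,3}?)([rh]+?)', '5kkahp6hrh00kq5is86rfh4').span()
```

With `match`, the pattern is implicitly anchored at the beginning.
The match spans [0:8] → '5kkahp6h'.

(0, 8)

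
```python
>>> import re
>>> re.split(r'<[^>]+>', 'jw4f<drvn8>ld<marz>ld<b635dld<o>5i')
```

['jw4f', 'ld', 'ld', '5i']

Matches to split on: at [4:11] → '<drvn8>'; at [13:19] → '<marz>'; at [21:32] → '<b635dld<o>'.
Splitting on the pattern gives 4 pieces.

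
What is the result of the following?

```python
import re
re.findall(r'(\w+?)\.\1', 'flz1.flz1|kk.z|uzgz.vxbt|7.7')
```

['flz1', '7']

A backreference is literal: `\1` must see the identical characters the first group matched.
Scanning left to right: at [0:9] match 'flz1.flz1', group 1 = 'flz1'; at [25:28] match '7.7', group 1 = '7'.
`findall` collects group 1 from each match (2 total).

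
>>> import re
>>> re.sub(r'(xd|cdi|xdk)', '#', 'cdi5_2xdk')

`|` is ordered: at each position the engine commits to the first alternative that works.
Matches: at [0:3] → 'cdi'; at [6:8] → 'xd'.
Each match is replaced by '#'.

'#5_2#k'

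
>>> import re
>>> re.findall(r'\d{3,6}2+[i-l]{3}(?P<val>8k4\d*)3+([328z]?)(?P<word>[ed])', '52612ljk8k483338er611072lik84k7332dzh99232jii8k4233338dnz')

This matches 3 to 6 of a digit, then one or more of the literal '2', then exactly 3 of a character in [i-l]; then the literal '8k4', then zero or more of a digit (captured as 'val'); then one or more of a literal '3'; then optionally one of [328z] (captured); then one of [ed] (captured as 'word').
`findall` packs the 3 group values into a tuple for every match.

[('8k4833', '8', 'e'), ('8k42333', '8', 'd')]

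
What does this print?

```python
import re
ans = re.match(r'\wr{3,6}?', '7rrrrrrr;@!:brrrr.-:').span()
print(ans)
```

The pattern matches a word character; then 3 to 6 of a literal 'r' (lazy).
With `match`, the pattern is implicitly anchored at the beginning.
The match spans [0:4] → '7rrr'.

(0, 4)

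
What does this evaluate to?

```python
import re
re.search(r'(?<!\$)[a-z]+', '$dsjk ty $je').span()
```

Because the assertion is negative and zero-width, positions next to the forbidden text are skipped.
`re.search` tries every starting position until one works.
The match spans [2:5] → 'sjk'.

(2, 5)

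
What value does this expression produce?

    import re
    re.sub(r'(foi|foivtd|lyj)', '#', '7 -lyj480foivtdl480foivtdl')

Alternation tries branches left to right and keeps the first one that lets the overall match succeed at that position.
Every occurrence is swapped for '#'.

'7 -#480#vtdl480#vtdl'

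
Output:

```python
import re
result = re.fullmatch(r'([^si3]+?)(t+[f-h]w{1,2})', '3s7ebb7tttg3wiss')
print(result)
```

None

This matches one or more of any character except [si3] (lazy) (captured); then one or more of a literal 't', then a character in [f-h], then 1 to 2 of a literal 'w' (captured).
`fullmatch` succeeds only if the pattern covers the string from start to end.
Here there's no way to consume every character, so the call returns None.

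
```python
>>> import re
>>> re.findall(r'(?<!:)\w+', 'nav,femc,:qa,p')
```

A negative assertion filters positions out without eating any characters.
No capturing groups, so `findall` returns the 4 full match strings.

['nav', 'femc', 'a', 'p']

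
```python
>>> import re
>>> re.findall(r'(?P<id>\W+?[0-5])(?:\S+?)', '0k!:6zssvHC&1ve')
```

['&1']

Because there's exactly one group, `findall` drops the full match and keeps group 1 from the one hit.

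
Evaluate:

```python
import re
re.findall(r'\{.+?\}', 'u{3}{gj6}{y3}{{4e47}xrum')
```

['{3}', '{gj6}', '{y3}', '{{4e47}']

Lazy quantifiers expand one character at a time until the remainder of the pattern can match.
No capturing groups, so `findall` returns the 4 full match strings.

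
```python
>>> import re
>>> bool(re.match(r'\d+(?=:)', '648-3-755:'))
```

False

`match` is anchored at position 0; if the pattern doesn't fit there, it returns None.
Here the string doesn't start with a match, so the call returns None, and `bool(None)` is False.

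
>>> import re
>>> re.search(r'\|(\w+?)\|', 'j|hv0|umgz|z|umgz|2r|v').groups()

('hv0',)

`re.search` tries every starting position until one works.
The match spans [1:6] → '|hv0|'.
Captured: group 1 = 'hv0'.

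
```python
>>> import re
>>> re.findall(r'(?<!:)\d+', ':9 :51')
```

['1']

Because the assertion is negative and zero-width, positions next to the forbidden text are skipped.
`findall` yields the raw match text (1 of them) because the pattern has no groups.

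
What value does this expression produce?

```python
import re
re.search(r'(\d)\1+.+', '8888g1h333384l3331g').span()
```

(0, 19)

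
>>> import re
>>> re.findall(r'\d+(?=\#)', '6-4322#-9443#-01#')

['4322', '9443', '01']

The positive lookaround only admits positions where the adjacent text matches; those characters stay outside the span.
Walking the string: at [2:6] → '4322'; at [8:12] → '9443'; at [14:16] → '01'.
`findall` yields the raw match text (3 of them) because the pattern has no groups.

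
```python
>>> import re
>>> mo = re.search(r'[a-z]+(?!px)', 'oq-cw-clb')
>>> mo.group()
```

'oq'

The negative lookaround is zero-width — it rules out positions where the adjacent text would match, without consuming anything.
`search` walks the string left to right and returns the first match it finds.
The match spans [0:2] → 'oq'.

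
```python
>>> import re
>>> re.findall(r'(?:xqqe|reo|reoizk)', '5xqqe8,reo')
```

['xqqe', 'reo']

Matches: at [1:5] → 'xqqe'; at [7:10] → 'reo'.
With no groups in the pattern, `findall` gives back each whole match — 2 here.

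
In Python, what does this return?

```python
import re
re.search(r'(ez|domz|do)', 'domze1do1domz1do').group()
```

Branches in `(...|...)` are attempted left-to-right; the first branch that allows the whole pattern to succeed is taken.
`re.search` tries every starting position until one works.
The match spans [0:4] → 'domz'.
Captured: group 1 = 'domz'.

'domz'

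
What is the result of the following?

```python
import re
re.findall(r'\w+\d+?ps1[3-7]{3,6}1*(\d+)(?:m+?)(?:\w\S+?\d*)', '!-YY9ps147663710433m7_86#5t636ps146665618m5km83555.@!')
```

With the lazy modifier that quantifier settles for the fewest repetitions that let the rest of the pattern succeed (the atoms after it are unaffected and can still be greedy).
With a single group, `findall` returns only what that group captured — 2 items.

['0433', '8']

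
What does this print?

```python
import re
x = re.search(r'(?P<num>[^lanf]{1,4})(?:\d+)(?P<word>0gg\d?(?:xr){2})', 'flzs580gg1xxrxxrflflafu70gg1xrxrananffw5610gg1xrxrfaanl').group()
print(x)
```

This matches 1 to 4 of any character except [lanf] (captured as 'num'); then one or more of a digit (non-capturing group); then the literal '0gg', then optionally a digit, then the literal 'xr' repeated 2 times (captured as 'word').
`re.search` tries every starting position until one works.
The match spans [22:32] → 'u70gg1xrxr'.
Captured: group 1 = 'u', group 2 = '0gg1xrxr'.

u70gg1xrxr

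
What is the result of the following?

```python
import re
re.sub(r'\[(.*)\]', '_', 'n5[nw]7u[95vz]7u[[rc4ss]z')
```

Every occurrence is swapped for '_'.

'n5_z'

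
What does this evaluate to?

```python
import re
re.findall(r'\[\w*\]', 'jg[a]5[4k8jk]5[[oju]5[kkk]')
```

With no groups in the pattern, `findall` gives back each whole match — 4 here.

['[a]', '[4k8jk]', '[oju]', '[kkk]']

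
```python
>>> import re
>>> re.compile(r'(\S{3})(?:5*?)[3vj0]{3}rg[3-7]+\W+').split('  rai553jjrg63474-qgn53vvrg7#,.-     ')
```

['  ', 'rai', '', 'qgn', '']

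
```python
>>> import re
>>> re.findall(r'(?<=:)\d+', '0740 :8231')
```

['8231']

The `(?=…)`/`(?<=…)` assertion just peeks at neighbouring text; it doesn't advance the match position.
Matches: at [6:10] → '8231'.
No capturing groups, so `findall` returns the 1 full match string.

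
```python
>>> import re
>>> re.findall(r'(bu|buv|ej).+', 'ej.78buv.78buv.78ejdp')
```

`findall` collects group 1 from the one match (1 total).

['ej']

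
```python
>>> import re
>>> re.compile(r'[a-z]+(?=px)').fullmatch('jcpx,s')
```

None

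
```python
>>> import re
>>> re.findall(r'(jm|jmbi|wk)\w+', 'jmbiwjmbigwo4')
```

Branches in `(...|...)` are attempted left-to-right; the first branch that allows the whole pattern to succeed is taken.
With a single group, `findall` returns only what that group captured — 1 item.

['jm']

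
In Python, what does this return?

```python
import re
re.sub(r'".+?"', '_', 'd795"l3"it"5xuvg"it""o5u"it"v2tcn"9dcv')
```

With the lazy modifier that quantifier settles for the fewest repetitions that let the rest of the pattern succeed (the atoms after it are unaffected and can still be greedy).
Matches: at [4:8] → '"l3"'; at [10:17] → '"5xuvg"'; at [19:25] → '""o5u"'; at [27:34] → '"v2tcn"'.
`sub` substitutes '_' at each match site.

'd795_it_it_it_9dcv'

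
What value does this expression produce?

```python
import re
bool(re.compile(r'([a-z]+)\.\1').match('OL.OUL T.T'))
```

False

With `match`, the pattern is implicitly anchored at the beginning.
Here the string doesn't start with a match, so the call returns None, and `bool(None)` is False.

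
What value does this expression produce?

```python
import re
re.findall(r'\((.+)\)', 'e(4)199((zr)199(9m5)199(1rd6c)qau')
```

One capturing group, so `findall` returns just the captured substring from the one match — 1 in all.

['4)199((zr)199(9m5)199(1rd6c']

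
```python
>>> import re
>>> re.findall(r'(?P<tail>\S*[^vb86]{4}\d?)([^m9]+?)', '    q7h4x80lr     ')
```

[('    ', 'q'), ('7h4x80lr    ', ' ')]

This matches zero or more of a non-whitespace character, then exactly 4 of any character except [vb86], then optionally a digit (captured as 'tail'); then one or more of any character except [m9] (lazy) (captured).
Because the quantifier is non-greedy, it stops expanding at the earliest point where the rest of the pattern can succeed.
Walking the string: at [0:5] match '    q', groups = ('    ', 'q'); at [5:18] match '7h4x80lr     ', groups = ('7h4x80lr    ', ' ').
`findall` packs the 2 group values into a tuple for every match.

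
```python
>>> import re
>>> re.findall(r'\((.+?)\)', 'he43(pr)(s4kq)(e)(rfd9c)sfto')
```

Because the quantifier is non-greedy, it stops expanding at the earliest point where the rest of the pattern can succeed.
Scanning left to right: at [4:8] match '(pr)', group 1 = 'pr'; at [8:14] match '(s4kq)', group 1 = 's4kq'; at [14:17] match '(e)', group 1 = 'e'; at [17:24] match '(rfd9c)', group 1 = 'rfd9c'.
One capturing group, so `findall` returns just the captured substring from each match — 4 in all.

['pr', 's4kq', 'e', 'rfd9c']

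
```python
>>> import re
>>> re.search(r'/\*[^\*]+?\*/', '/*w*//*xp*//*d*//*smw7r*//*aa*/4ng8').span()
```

(0, 5)

`re.search` scans for the first position where the pattern succeeds.
The match spans [0:5] → '/*w*/'.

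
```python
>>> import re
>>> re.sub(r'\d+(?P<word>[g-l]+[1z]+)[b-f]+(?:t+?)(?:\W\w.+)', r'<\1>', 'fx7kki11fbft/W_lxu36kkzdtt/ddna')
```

This matches one or more of a digit; then one or more of a character in [g-l], then one or more of one of [1z] (captured as 'word'); then one or more of a character in [b-f]; then one or more of a literal 't' (lazy) (non-capturing group); then a non-word character, then a word character, then one or more of any character (non-capturing group).
Matches: at [2:31] → '7kki11fbft/W_lxu36kkzdtt/ddna'.
`\1` in the replacement pulls in group 1's text for each match.

'fx<kki11>'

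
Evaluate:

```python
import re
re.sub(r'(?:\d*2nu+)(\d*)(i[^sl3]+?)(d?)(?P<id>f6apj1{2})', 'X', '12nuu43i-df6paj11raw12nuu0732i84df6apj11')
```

The pattern matches zero or more of a digit, then the literal '2n', then one or more of a literal 'u' (non-capturing group); then zero or more of a digit (captured); then the literal 'i', then one or more of any character except [sl3] (lazy) (captured); then optionally a literal 'd' (captured); then the literal 'f6a', then the literal 'pj', then exactly 2 of a literal '1' (captured as 'id').
Every occurrence is swapped for 'X'.

'12nuu43i-df6paj11rawX'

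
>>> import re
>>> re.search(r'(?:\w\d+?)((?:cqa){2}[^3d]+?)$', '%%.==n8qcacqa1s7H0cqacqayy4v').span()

This matches a word character, then one or more of a digit (lazy) (non-capturing group); then the literal 'cqa' repeated 2 times, then one or more of any character except [3d] (lazy) (captured); then anchored at the end.
`re.search` scans for the first position where the pattern succeeds.
The match spans [16:28] → 'H0cqacqayy4v'.
Captured: group 1 = 'cqacqayy4v'.

(16, 28)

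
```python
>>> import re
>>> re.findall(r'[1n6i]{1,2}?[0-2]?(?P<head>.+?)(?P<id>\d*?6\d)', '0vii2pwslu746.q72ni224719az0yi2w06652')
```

[('i2pwslu746.q72ni224719az0yi2w', '066')]

A non-greedy quantifier consumes as few characters as it can — just enough that the remainder of the pattern still matches from where it stops; whatever follows it matches normally.
Multiple groups make `findall` return tuples — one 2-tuple for the one match.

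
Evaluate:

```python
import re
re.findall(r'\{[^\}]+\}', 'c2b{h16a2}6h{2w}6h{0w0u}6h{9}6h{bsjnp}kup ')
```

Matches: at [3:10] → '{h16a2}'; at [12:16] → '{2w}'; at [18:24] → '{0w0u}'; at [26:29] → '{9}'; at [31:38] → '{bsjnp}'.
With no groups in the pattern, `findall` gives back each whole match — 5 here.

['{h16a2}', '{2w}', '{0w0u}', '{9}', '{bsjnp}']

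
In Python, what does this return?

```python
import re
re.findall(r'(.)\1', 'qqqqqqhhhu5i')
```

`\1` has to match the exact text group 1 already captured.
With a single group, `findall` returns only what that group captured — 4 items.

['q', 'q', 'q', 'h']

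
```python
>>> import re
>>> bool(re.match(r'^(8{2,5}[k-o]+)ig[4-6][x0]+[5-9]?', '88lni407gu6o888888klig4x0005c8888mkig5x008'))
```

False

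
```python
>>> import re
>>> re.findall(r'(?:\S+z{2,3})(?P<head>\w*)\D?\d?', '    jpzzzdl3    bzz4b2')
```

['dl3', '4b2']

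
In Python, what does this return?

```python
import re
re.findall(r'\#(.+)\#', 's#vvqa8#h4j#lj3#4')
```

['vvqa8#h4j#lj3']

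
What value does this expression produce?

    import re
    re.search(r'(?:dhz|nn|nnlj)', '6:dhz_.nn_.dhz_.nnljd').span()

(2, 5)

The match spans [2:5] → 'dhz'.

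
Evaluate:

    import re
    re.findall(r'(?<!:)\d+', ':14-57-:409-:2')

Because the assertion is negative and zero-width, positions next to the forbidden text are skipped.
Walking the string: at [2:3] → '4'; at [4:6] → '57'; at [9:11] → '09'.
`findall` yields the raw match text (3 of them) because the pattern has no groups.

['4', '57', '09']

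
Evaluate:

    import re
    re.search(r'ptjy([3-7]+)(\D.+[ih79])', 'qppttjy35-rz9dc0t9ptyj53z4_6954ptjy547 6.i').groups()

('547', ' 6.i')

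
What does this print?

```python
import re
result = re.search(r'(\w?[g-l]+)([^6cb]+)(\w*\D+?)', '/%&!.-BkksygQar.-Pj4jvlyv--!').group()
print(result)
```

BkksygQar.-Pj4jvlyv--!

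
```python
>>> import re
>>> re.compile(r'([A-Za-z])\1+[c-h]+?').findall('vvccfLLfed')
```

A backreference is literal: `\1` must see the identical characters the first group matched.
`findall` collects group 1 from each match (2 total).

['v', 'L']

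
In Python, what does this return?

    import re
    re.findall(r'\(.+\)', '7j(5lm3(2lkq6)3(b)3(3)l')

['(5lm3(2lkq6)3(b)3(3)']

No capturing groups, so `findall` returns the 1 full match string.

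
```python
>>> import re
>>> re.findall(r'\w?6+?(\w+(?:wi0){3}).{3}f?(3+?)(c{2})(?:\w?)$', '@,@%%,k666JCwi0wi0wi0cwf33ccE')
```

Pattern: optionally a word character, then one or more of a literal '6' (lazy); then one or more of a word character, then the literal 'wi0' repeated 3 times (captured); then exactly 3 of any character, then optionally the literal 'f'; then one or more of a literal '3' (lazy) (captured); then exactly 2 of a literal 'c' (captured); then optionally a word character (non-capturing group); then anchored at the end.
A `+?`/`*?`/`{m,n}?` starts at its minimum and grows only as far as needed for what follows to match.
Walking the string: at [6:29] match 'k666JCwi0wi0wi0cwf33ccE', groups = ('66JCwi0wi0wi0', '33', 'cc').
`findall` packs the 3 group values into a tuple for every match.

[('66JCwi0wi0wi0', '33', 'cc')]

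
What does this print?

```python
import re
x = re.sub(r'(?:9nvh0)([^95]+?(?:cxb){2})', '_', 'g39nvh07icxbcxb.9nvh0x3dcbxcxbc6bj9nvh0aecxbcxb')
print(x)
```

g3_.9nvh0x3dcbxcxbc6bj_

Each match is replaced by '_'.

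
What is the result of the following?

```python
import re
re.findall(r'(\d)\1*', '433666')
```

['4', '3', '6']

A backreference is literal: `\1` must see the identical characters the first group matched.
Because there's exactly one group, `findall` drops the full match and keeps group 1 from each hit.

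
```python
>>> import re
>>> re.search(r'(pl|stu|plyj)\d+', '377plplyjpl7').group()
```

'pl7'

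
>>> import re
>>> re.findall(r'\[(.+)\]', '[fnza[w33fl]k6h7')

`findall` collects group 1 from the one match (1 total).

['fnza[w33fl']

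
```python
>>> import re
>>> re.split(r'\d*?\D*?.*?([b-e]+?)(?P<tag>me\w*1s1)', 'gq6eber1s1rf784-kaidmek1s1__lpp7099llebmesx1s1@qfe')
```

['', 'd', 'mek1s1__lpp7099llebmesx1s1', '@qfe']

This matches zero or more of a digit (lazy), then zero or more of a non-digit (lazy), then zero or more of any character (lazy); then one or more of a character in [b-e] (lazy) (captured); then the literal 'me', then zero or more of a word character, then the literal '1s1' (captured as 'tag').
A non-greedy quantifier consumes as few characters as it can — just enough that the remainder of the pattern still matches from where it stops; whatever follows it matches normally.
Matches to split on: at [0:46] → 'gq6eber1s1rf784-kaidmek1s1__lpp7099llebmesx1s1'.
The group in the pattern means `split` returns the separators' captures alongside the pieces.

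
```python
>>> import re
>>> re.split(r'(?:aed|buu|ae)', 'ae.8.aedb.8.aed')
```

['', '.8.', 'b.8.', '']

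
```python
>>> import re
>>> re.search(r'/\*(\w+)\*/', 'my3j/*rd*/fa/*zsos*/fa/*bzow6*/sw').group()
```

'/*rd*/'

The match spans [4:10] → '/*rd*/'.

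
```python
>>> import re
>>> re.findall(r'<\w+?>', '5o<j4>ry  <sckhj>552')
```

['<j4>', '<sckhj>']

`findall` yields the raw match text (2 of them) because the pattern has no groups.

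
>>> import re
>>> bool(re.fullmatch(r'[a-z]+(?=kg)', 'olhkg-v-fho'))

False

Because the assertion is zero-width, the text it checks is not consumed and won't appear in the result.
`fullmatch` succeeds only if the pattern covers the string from start to end.
Here there's no way to consume every character, so the call returns None, and `bool(None)` is False.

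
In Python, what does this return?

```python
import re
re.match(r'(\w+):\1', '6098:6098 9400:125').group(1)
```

The backreference `\1` re-matches whatever the first group consumed, character for character.
`re.match` only tries the pattern at the start of the string.
The match spans [0:9] → '6098:6098'.
Captured: group 1 = '6098'.

'6098'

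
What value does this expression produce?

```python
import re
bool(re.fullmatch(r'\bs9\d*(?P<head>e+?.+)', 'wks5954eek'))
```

False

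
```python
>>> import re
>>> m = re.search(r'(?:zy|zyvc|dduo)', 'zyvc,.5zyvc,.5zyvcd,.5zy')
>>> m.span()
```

(0, 2)

Alternation isn't longest-match — the leftmost alternative that fits at this position is chosen.
`re.search` tries every starting position until one works.
The match spans [0:2] → 'zy'.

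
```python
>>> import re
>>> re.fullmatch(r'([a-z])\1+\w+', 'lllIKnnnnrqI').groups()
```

('l',)

The match spans [0:12] → 'lllIKnnnnrqI'.
Captured: group 1 = 'l'.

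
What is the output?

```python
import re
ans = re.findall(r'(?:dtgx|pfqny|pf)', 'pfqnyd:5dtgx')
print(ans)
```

Alternation isn't longest-match — the leftmost alternative that fits at this position is chosen.
With no groups in the pattern, `findall` gives back each whole match — 2 here.

['pfqny', 'dtgx']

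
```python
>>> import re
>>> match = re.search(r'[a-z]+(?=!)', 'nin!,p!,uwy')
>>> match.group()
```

'nin'

The `(?=…)`/`(?<=…)` assertion just peeks at neighbouring text; it doesn't advance the match position.
The match spans [0:3] → 'nin'.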